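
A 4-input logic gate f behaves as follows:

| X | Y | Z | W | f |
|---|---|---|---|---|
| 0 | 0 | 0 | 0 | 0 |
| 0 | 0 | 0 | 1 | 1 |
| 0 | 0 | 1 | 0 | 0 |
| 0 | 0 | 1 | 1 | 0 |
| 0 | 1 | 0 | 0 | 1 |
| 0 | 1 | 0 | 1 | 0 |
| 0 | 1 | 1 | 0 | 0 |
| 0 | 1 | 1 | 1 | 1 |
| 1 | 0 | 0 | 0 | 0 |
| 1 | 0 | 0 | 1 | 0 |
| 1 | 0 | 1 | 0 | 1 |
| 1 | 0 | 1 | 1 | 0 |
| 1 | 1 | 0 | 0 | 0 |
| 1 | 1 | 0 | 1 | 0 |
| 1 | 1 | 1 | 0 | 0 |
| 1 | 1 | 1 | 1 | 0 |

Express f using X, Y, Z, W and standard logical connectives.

f=1 on 4 inputs: (0,0,0,1), (0,1,0,0), (0,1,1,1), (1,0,1,0). Reading each as a conjunction of literals (¬X·¬Y·¬Z·W, ¬X·Y·¬Z·¬W, ¬X·Y·Z·W, X·¬Y·Z·¬W) and taking the OR gives the canonical DNF.

f(X, Y, Z, W) = (((((not X and not Y) and not Z) and W) or (((not X and Y) and not Z) and not W)) or (((not X and Y) and Z) and W)) or (((X and not Y) and Z) and not W)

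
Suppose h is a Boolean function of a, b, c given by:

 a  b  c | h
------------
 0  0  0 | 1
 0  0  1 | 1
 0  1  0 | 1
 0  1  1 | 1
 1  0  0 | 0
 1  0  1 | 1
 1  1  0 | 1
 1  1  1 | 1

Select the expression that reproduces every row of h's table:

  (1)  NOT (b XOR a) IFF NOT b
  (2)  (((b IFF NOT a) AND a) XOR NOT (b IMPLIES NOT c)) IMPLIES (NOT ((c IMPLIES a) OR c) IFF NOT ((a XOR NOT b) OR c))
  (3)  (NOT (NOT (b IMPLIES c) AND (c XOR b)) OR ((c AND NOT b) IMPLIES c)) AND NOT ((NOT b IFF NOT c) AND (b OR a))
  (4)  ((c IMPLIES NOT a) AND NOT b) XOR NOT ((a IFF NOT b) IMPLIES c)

(1) disagrees with h on (1,0,1) (formula → 0, table → 1); rule it out.
(3) disagrees with h on (0,1,1) (formula → 0, table → 1); rule it out.
(4) disagrees with h on (0,1,1) (formula → 0, table → 1); rule it out.
(2) is the remaining candidate, and it agrees with h on all 8 inputs.

2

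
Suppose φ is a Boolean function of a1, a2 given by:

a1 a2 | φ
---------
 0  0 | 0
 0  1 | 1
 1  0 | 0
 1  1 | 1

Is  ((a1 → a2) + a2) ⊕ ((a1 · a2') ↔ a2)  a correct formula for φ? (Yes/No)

Yes

Check the formula against φ row by row:
  a1=0, a2=0: formula gives 0, φ = 0 ✓
  a1=0, a2=1: formula gives 1, φ = 1 ✓
  a1=1, a2=0: formula gives 0, φ = 0 ✓
  a1=1, a2=1: formula gives 1, φ = 1 ✓
All 4 rows match — the expression computes φ exactly.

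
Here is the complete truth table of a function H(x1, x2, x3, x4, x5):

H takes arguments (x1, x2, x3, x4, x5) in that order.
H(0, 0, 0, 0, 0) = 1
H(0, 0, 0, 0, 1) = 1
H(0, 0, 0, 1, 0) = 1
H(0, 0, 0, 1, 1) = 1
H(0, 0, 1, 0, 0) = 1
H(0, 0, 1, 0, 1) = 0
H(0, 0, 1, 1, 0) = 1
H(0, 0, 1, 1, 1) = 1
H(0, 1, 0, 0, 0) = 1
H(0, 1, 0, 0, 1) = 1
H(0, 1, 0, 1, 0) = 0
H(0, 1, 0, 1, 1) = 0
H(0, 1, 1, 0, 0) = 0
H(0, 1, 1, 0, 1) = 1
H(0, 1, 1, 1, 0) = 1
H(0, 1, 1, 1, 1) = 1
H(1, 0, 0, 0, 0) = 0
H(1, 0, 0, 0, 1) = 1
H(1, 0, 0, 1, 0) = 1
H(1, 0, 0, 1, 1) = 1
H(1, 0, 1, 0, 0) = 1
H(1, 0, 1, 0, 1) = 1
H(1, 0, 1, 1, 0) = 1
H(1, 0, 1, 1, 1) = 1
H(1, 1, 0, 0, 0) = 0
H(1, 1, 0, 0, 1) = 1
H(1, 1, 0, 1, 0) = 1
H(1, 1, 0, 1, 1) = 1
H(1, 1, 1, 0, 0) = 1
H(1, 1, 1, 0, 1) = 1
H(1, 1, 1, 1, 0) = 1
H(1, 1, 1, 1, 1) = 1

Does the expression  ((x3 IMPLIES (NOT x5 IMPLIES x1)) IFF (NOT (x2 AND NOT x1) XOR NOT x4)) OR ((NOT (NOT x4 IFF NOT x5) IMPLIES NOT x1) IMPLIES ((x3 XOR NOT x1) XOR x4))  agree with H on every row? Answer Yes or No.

Evaluate ((x3 IMPLIES (NOT x5 IMPLIES x1)) IFF (NOT (x2 AND NOT x1) XOR NOT x4)) OR ((NOT (NOT x4 IFF NOT x5) IMPLIES NOT x1) IMPLIES ((x3 XOR NOT x1) XOR x4)) on each row and compare to H:
  x1=0, x2=0, x3=0, x4=0, x5=0: formula gives 1, H = 1 ✓
  x1=0, x2=0, x3=0, x4=0, x5=1: formula gives 1, H = 1 ✓
  x1=0, x2=0, x3=0, x4=1, x5=0: formula gives 1, H = 1 ✓
  x1=0, x2=0, x3=0, x4=1, x5=1: formula gives 1, H = 1 ✓
  …and likewise for the remaining 28 rows.
All 32 rows match — the expression computes H exactly.

Yes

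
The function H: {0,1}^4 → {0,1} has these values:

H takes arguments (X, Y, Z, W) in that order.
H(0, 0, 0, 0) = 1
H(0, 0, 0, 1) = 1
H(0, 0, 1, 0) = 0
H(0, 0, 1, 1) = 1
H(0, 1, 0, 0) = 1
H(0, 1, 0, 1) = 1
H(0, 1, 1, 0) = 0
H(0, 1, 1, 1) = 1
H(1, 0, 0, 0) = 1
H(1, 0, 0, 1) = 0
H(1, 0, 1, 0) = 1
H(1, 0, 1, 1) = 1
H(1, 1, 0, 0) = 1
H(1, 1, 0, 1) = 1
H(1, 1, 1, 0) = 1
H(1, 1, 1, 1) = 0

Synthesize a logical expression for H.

There are just 4 zero rows: (0,0,1,0), (0,1,1,0), (1,0,0,1), (1,1,1,1). Their minterms are ¬X·¬Y·Z·¬W, ¬X·Y·Z·¬W, X·¬Y·¬Z·W, X·Y·Z·W; the OR of those covers precisely the 0-outputs, and negating it yields H.

H(X, Y, Z, W) = ¬((((((¬X ∧ ¬Y) ∧ Z) ∧ ¬W) ∨ (((¬X ∧ Y) ∧ Z) ∧ ¬W)) ∨ (((X ∧ ¬Y) ∧ ¬Z) ∧ W)) ∨ (((X ∧ Y) ∧ Z) ∧ W))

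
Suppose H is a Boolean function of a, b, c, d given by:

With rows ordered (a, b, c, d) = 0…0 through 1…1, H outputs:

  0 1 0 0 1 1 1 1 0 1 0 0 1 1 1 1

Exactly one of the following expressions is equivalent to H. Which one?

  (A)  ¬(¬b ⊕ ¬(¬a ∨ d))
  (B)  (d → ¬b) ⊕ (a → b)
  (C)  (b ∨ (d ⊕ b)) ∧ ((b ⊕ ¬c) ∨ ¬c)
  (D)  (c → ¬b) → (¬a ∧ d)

(A) disagrees with H on (0,0,0,1) (formula → 0, table → 1); rule it out.
(B) disagrees with H on (0,0,0,1) (formula → 0, table → 1); rule it out.
(D) disagrees with H on (0,0,1,1) (formula → 1, table → 0); rule it out.
(C) is the remaining candidate, and it agrees with H on all 16 inputs.

C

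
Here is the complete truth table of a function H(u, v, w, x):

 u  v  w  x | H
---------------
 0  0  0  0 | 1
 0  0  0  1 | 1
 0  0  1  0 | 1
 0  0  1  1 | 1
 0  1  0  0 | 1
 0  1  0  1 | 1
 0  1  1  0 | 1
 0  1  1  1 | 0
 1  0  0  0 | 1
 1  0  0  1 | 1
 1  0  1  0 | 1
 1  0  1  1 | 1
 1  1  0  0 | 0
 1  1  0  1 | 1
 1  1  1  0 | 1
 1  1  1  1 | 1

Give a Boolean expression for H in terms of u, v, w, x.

H(u, v, w, x) = not ((((not u and v) and w) and x) or (((u and v) and not w) and not x))

The 0-rows are (0,1,1,1), (1,1,0,0). Take each as a conjunction (¬u·v·w·x, u·v·¬w·¬x), form their disjunction, and complement — that gives a formula that is 1 everywhere H is.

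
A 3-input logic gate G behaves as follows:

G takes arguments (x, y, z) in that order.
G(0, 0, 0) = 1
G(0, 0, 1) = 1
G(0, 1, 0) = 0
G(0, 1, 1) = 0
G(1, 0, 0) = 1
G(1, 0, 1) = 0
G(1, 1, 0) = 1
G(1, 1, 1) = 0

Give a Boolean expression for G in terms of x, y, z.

Collect the rows where G=1 — (0,0,0), (0,0,1), (1,0,0), (1,1,0) — and write one minterm per row: ¬x·¬y·¬z, ¬x·¬y·z, x·¬y·¬z, x·y·¬z. Their union (logical OR) reproduces the table exactly.

G(x, y, z) = ((((not x and not y) and not z) or ((not x and not y) and z)) or ((x and not y) and not z)) or ((x and y) and not z)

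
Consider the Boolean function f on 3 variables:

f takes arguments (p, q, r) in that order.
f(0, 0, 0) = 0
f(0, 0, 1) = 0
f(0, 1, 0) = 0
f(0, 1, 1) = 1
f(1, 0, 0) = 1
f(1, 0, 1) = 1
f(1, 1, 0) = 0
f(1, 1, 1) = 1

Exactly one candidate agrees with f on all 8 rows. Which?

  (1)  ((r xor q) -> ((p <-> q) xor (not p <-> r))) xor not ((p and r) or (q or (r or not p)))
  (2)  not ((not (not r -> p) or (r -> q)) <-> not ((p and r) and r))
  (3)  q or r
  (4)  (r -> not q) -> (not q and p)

4

(1) fails at (0,0,0): the formula yields 1, f is 0.
(2) fails at (0,0,1): the formula yields 1, f is 0.
(3) fails at (0,0,1): the formula yields 1, f is 0.
That leaves (4). Evaluating it on every row reproduces the table of f exactly.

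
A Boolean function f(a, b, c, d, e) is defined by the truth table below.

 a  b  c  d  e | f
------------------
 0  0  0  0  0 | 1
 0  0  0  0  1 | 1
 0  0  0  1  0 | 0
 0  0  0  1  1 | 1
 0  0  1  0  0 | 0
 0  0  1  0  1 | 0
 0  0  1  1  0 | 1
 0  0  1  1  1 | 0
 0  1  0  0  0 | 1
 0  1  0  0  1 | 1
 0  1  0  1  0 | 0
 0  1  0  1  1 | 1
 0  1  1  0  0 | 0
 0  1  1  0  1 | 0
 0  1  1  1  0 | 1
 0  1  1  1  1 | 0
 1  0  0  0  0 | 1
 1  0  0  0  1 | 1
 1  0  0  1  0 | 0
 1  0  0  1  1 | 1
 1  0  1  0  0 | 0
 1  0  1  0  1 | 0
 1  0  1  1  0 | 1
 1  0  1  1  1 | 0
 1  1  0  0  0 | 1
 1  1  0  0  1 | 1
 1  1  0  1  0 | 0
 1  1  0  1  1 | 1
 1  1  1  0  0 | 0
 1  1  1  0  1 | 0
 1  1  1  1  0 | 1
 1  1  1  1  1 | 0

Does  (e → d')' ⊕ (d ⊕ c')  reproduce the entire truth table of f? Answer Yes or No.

Yes

Test each input against both f and the formula:
  a=0, b=0, c=0, d=0, e=0: formula gives 1, f = 1 ✓
  a=0, b=0, c=0, d=0, e=1: formula gives 1, f = 1 ✓
  a=0, b=0, c=0, d=1, e=0: formula gives 0, f = 0 ✓
  a=0, b=0, c=0, d=1, e=1: formula gives 1, f = 1 ✓
  … (the remaining 28 rows also agree.)
No disagreement on any input; they are logically equivalent.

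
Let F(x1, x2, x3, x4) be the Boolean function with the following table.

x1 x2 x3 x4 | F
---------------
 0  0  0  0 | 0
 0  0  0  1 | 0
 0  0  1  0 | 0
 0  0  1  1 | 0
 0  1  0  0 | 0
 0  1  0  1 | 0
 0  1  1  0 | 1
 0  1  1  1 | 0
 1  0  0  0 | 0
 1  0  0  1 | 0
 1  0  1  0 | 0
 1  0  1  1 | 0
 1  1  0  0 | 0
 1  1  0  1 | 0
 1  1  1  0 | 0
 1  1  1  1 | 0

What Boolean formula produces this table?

F is 1 on exactly one input, (0,1,1,0), whose minterm is ¬x1·x2·x3·¬x4. So F is just that conjunction.

F(x1, x2, x3, x4) = ((NOT x1 AND x2) AND x3) AND NOT x4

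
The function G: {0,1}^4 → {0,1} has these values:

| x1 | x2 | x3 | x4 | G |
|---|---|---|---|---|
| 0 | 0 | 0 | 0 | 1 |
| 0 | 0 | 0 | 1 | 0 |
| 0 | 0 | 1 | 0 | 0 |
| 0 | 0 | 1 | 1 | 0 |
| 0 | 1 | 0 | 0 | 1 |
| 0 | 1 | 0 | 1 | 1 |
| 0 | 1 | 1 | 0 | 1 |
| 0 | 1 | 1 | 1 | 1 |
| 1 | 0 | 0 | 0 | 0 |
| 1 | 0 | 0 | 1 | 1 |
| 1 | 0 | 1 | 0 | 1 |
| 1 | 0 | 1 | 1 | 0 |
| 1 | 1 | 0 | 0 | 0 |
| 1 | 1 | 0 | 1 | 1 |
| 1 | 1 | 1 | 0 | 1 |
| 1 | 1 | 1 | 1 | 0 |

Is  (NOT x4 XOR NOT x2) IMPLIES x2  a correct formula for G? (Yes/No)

Check the formula against G row by row:
  x1=0, x2=0, x3=0, x4=0: formula gives 1, G = 1 ✓
  x1=0, x2=0, x3=0, x4=1: formula gives 0, G = 0 ✓
  x1=0, x2=0, x3=1, x4=0: formula gives 1, but G = 0 ✗
Since they disagree at (0,0,1,0), the expression is not a correct formula for G.

No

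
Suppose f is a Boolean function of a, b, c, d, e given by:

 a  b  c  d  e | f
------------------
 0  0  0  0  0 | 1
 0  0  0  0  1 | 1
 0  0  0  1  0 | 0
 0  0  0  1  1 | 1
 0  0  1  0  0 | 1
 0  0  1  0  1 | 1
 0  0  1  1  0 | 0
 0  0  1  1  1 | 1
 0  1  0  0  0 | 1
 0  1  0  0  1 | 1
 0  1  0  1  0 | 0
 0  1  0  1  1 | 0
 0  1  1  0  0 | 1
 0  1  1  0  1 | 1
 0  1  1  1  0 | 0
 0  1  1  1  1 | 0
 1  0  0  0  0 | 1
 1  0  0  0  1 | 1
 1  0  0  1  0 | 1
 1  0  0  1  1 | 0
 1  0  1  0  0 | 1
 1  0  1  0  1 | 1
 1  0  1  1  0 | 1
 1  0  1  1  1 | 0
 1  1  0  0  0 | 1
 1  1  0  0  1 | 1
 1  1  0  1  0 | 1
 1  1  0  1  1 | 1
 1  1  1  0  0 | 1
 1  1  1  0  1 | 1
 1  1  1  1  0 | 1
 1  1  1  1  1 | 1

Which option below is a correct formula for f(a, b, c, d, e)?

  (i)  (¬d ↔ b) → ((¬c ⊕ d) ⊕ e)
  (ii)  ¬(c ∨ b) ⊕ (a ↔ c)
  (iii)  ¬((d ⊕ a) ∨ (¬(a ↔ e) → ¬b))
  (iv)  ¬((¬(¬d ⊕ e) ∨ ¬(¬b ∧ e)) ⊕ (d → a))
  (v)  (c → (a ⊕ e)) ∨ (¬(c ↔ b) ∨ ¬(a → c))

iv

(i) fails at (0,0,1,1,0): the formula yields 1, f is 0.
(ii) fails at (0,0,0,0,0): the formula yields 0, f is 1.
(iii) fails at (0,0,0,0,0): the formula yields 0, f is 1.
(v) fails at (0,0,0,1,0): the formula yields 1, f is 0.
That leaves (iv). Evaluating it on every row reproduces the table of f exactly.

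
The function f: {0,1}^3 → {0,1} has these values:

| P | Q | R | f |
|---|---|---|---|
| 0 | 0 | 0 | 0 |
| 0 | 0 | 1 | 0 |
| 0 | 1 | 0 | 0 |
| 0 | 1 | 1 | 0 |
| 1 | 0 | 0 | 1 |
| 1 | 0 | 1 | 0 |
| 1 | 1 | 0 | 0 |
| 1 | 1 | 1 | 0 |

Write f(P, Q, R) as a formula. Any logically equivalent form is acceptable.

f is 1 on exactly one input, (1,0,0), whose minterm is P·¬Q·¬R. So f is just that conjunction.

f(P, Q, R) = (P & ~Q) & ~R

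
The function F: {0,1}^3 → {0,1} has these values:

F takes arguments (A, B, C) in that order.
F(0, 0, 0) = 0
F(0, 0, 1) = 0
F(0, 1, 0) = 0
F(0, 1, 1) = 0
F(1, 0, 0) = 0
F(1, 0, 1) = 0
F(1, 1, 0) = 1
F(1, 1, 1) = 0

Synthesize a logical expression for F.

F(A, B, C) = (A AND B) AND NOT C

F is 1 on exactly one input, (1,1,0), whose minterm is A·B·¬C. So F is just that conjunction.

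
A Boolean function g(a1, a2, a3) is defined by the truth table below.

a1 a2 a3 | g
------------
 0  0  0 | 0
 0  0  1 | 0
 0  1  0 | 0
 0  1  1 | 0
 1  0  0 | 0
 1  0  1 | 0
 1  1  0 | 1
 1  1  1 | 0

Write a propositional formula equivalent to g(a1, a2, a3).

Only row (1,1,0) gives 1. That row's minterm a1·a2·¬a3 is g directly.

g(a1, a2, a3) = (a1 ∧ a2) ∧ ¬a3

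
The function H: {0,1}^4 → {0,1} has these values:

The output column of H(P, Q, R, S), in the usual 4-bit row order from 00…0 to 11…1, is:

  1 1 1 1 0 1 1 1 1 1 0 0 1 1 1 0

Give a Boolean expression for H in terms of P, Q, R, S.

The 0-rows are (0,1,0,0), (1,0,1,0), (1,0,1,1), (1,1,1,1). Take each as a conjunction (¬P·Q·¬R·¬S, P·¬Q·R·¬S, P·¬Q·R·S, P·Q·R·S), form their disjunction, and complement — that gives a formula that is 1 everywhere H is.

H(P, Q, R, S) = NOT ((((((NOT P AND Q) AND NOT R) AND NOT S) OR (((P AND NOT Q) AND R) AND NOT S)) OR (((P AND NOT Q) AND R) AND S)) OR (((P AND Q) AND R) AND S))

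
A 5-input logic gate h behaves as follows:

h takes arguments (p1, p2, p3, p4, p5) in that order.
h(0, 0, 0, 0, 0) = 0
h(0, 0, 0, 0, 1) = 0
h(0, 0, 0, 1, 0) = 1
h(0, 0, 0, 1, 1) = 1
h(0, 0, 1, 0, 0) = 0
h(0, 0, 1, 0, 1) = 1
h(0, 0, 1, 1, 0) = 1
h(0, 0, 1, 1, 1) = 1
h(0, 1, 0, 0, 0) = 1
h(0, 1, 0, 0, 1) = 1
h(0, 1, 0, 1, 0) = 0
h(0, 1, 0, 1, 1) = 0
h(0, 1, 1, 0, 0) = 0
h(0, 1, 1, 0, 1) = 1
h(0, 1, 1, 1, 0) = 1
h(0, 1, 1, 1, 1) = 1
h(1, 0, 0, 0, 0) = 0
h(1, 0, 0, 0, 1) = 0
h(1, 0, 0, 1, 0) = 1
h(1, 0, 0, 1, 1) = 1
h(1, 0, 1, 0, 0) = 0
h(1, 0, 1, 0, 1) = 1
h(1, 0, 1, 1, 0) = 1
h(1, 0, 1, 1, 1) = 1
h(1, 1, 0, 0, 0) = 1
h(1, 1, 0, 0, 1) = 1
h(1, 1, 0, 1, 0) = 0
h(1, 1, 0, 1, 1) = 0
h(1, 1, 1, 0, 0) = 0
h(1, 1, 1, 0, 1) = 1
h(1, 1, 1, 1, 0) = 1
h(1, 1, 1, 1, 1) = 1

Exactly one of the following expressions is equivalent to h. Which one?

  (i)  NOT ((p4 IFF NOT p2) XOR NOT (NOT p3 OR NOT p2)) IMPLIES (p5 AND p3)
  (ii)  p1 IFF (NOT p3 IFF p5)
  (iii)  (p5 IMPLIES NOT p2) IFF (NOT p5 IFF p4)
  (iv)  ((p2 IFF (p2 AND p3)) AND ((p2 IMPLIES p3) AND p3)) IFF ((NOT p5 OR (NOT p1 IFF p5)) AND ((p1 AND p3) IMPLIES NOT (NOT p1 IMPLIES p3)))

(ii) fails at (0,0,0,0,0): the formula yields 1, h is 0.
(iii) fails at (0,0,0,0,1): the formula yields 1, h is 0.
(iv) fails at (0,0,0,1,0): the formula yields 0, h is 1.
That leaves (i). Evaluating it on every row reproduces the table of h exactly.

i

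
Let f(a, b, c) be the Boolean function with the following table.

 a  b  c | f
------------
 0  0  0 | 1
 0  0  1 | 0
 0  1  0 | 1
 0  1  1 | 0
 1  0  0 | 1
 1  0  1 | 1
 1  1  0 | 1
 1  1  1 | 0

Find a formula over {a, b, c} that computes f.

The 0-rows are (0,0,1), (0,1,1), (1,1,1). Take each as a conjunction (¬a·¬b·c, ¬a·b·c, a·b·c), form their disjunction, and complement — that gives a formula that is 1 everywhere f is.

f(a, b, c) = ((((a' · b') · c) + ((a' · b) · c)) + ((a · b) · c))'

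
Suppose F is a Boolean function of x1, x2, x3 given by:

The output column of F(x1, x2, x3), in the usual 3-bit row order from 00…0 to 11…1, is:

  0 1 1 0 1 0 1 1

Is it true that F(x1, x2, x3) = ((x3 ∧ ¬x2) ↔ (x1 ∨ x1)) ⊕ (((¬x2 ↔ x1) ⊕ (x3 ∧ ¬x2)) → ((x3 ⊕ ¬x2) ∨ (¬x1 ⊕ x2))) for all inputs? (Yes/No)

Check the formula against F row by row:
  x1=0, x2=0, x3=0: formula gives 0, F = 0 ✓
  x1=0, x2=0, x3=1: formula gives 1, F = 1 ✓
  x1=0, x2=1, x3=0: formula gives 1, F = 1 ✓
  x1=0, x2=1, x3=1: formula gives 0, F = 0 ✓
  x1=1, x2=0, x3=0: formula gives 1, F = 1 ✓
  … (the remaining 3 rows also agree.)
All 8 rows match — the expression computes F exactly.

Yes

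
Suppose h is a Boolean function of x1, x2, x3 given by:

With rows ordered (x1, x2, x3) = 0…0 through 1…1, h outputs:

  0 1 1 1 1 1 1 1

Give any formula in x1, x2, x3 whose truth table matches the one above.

h(x1, x2, x3) = (x1 ∨ x2) ∨ x3

The output is 1 whenever at least one input is 1 — the OR of all inputs.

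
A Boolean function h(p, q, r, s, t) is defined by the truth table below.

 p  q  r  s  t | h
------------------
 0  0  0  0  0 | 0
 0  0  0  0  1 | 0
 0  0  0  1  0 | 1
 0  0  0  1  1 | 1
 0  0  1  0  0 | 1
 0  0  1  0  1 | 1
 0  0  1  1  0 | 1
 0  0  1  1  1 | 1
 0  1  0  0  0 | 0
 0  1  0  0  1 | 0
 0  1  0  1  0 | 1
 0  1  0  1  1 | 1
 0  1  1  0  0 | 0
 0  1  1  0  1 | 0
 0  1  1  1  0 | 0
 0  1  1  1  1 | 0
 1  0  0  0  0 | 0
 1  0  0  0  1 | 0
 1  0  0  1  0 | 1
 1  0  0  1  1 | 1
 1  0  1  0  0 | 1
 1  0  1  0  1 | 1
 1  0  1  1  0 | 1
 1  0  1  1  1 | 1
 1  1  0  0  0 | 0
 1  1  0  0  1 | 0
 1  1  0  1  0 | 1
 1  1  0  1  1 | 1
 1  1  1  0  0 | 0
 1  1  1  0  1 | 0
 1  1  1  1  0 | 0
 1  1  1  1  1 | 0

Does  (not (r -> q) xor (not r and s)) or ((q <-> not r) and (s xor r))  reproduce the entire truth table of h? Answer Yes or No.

Yes

Check the formula against h row by row:
  p=0, q=0, r=0, s=0, t=0: formula gives 0, h = 0 ✓
  p=0, q=0, r=0, s=0, t=1: formula gives 0, h = 0 ✓
  p=0, q=0, r=0, s=1, t=0: formula gives 1, h = 1 ✓
  p=0, q=0, r=0, s=1, t=1: formula gives 1, h = 1 ✓
  … (the remaining 28 rows also agree.)
Every row agrees, so the formula is equivalent.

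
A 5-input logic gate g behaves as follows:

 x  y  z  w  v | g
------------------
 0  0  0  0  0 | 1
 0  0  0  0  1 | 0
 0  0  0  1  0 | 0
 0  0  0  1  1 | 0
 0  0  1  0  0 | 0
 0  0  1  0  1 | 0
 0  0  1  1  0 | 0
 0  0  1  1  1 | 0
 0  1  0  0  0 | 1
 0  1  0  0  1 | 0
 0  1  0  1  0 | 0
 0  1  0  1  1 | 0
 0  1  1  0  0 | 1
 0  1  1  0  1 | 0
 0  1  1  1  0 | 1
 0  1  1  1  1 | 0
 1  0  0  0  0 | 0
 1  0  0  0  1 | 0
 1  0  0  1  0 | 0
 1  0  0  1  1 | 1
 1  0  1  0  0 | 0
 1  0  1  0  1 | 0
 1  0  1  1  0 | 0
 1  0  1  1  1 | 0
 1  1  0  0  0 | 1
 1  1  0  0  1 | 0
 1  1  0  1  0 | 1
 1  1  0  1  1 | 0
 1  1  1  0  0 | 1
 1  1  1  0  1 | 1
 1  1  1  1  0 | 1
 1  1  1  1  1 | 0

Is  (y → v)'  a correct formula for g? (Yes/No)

Test each input against both g and the formula:
  x=0, y=0, z=0, w=0, v=0: formula gives 0, but g = 1 ✗
Row (0,0,0,0,0) is a counterexample, so the formula is not equivalent to g.

No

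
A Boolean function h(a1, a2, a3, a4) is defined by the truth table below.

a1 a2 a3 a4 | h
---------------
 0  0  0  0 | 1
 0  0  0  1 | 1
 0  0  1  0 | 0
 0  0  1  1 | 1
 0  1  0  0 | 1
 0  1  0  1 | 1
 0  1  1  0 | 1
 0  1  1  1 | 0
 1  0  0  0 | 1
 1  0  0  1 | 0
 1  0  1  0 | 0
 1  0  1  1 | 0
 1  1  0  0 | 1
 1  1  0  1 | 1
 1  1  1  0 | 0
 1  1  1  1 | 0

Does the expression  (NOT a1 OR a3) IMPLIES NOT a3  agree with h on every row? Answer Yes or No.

No

Check the formula against h row by row:
  a1=0, a2=0, a3=0, a4=0: formula gives 1, h = 1 ✓
  a1=0, a2=0, a3=0, a4=1: formula gives 1, h = 1 ✓
  a1=0, a2=0, a3=1, a4=0: formula gives 0, h = 0 ✓
  a1=0, a2=0, a3=1, a4=1: formula gives 0, but h = 1 ✗
Row (0,0,1,1) is a counterexample, so the formula is not equivalent to h.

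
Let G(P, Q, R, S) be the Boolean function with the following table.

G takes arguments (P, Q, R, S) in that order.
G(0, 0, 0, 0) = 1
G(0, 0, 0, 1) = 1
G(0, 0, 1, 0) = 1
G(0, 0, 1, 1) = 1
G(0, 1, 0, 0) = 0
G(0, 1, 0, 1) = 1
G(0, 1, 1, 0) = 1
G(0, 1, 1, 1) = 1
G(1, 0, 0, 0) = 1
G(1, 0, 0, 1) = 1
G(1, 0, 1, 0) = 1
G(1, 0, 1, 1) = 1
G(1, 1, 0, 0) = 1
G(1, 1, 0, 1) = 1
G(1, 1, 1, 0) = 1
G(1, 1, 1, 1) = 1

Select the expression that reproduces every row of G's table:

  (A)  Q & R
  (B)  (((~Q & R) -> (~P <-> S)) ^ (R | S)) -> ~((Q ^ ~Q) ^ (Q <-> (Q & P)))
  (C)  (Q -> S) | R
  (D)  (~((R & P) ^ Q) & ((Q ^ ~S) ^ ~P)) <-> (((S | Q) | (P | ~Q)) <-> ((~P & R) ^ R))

(A): at (0,0,0,0) it gives 0, but G = 1 — eliminated.
(C): at (1,1,0,0) it gives 0, but G = 1 — eliminated.
(D): at (0,0,0,1) it gives 0, but G = 1 — eliminated.
That leaves (B). Evaluating it on every row reproduces the table of G exactly.

B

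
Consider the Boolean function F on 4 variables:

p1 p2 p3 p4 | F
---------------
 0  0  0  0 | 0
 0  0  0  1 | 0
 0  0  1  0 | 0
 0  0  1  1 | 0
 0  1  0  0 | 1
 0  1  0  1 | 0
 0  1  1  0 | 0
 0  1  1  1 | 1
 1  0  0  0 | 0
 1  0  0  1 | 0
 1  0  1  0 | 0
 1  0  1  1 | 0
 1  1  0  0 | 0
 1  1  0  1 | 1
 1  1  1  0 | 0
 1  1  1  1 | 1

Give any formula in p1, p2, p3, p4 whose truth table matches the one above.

F(p1, p2, p3, p4) = (((((not p1 and p2) and not p3) and not p4) or (((not p1 and p2) and p3) and p4)) or (((p1 and p2) and not p3) and p4)) or (((p1 and p2) and p3) and p4)

Collect the rows where F=1 — (0,1,0,0), (0,1,1,1), (1,1,0,1), (1,1,1,1) — and write one minterm per row: ¬p1·p2·¬p3·¬p4, ¬p1·p2·p3·p4, p1·p2·¬p3·p4, p1·p2·p3·p4. Their union (logical OR) reproduces the table exactly.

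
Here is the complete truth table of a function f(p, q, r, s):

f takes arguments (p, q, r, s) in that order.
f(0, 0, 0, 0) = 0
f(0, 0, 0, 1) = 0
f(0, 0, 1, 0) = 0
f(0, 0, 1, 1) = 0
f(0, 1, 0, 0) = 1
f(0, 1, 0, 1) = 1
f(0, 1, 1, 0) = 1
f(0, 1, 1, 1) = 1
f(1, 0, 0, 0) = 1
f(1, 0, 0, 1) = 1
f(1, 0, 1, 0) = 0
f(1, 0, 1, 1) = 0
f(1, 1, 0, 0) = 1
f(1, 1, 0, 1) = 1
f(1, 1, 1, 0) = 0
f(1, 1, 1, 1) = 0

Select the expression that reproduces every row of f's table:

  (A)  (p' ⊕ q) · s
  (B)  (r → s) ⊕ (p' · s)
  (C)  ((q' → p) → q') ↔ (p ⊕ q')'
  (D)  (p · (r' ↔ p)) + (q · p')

(A) fails at (0,0,0,1): the formula yields 1, f is 0.
(B) fails at (0,0,0,0): the formula yields 1, f is 0.
(C) fails at (0,1,0,0): the formula yields 0, f is 1.
(D) is the remaining candidate, and it agrees with f on all 16 inputs.

D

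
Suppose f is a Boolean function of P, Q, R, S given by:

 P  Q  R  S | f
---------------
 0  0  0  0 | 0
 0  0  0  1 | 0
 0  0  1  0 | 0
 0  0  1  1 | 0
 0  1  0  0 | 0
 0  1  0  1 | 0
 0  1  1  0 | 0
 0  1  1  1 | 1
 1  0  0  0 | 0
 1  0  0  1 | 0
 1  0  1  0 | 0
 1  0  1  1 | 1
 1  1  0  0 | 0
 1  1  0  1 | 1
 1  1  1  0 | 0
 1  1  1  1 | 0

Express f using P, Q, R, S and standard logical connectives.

f=1 on 3 inputs: (0,1,1,1), (1,0,1,1), (1,1,0,1). Reading each as a conjunction of literals (¬P·Q·R·S, P·¬Q·R·S, P·Q·¬R·S) and taking the OR gives the canonical DNF.

f(P, Q, R, S) = ((((¬P ∧ Q) ∧ R) ∧ S) ∨ (((P ∧ ¬Q) ∧ R) ∧ S)) ∨ (((P ∧ Q) ∧ ¬R) ∧ S)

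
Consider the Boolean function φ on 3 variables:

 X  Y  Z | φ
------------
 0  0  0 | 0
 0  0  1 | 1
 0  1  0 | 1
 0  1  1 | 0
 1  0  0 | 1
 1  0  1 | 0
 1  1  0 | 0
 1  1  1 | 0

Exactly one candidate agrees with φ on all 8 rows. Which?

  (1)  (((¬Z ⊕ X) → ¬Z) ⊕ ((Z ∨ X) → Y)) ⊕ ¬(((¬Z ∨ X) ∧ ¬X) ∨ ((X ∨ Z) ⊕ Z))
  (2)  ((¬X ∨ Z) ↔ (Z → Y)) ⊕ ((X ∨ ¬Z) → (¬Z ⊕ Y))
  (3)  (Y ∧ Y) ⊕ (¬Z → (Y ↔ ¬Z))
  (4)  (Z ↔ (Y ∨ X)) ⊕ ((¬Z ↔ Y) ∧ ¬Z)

(1): at (0,0,1) it gives 0, but φ = 1 — eliminated.
(3): at (0,1,0) it gives 0, but φ = 1 — eliminated.
(4): at (0,0,0) it gives 1, but φ = 0 — eliminated.
That leaves (2). Evaluating it on every row reproduces the table of φ exactly.

2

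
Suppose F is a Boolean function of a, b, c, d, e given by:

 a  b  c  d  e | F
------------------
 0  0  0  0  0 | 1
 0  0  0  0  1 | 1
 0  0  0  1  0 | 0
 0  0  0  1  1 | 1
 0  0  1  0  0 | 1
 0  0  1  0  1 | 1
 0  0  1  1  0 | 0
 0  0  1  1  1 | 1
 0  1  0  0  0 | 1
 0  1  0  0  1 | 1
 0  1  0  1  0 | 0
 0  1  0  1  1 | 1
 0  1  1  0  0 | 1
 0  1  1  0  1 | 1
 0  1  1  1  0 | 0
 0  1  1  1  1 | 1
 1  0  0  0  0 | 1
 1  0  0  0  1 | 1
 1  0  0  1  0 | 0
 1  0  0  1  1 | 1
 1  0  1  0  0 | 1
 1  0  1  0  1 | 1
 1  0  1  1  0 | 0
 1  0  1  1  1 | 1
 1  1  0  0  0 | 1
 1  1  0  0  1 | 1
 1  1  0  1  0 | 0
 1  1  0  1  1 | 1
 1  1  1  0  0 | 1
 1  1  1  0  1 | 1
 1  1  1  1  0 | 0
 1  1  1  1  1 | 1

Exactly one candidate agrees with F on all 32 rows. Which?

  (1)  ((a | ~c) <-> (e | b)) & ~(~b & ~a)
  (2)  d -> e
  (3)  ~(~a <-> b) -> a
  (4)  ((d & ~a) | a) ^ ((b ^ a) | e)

(1) fails at (0,0,0,0,0): the formula yields 0, F is 1.
(3) fails at (0,0,0,0,0): the formula yields 0, F is 1.
(4) fails at (0,0,0,0,0): the formula yields 0, F is 1.
(2) is the remaining candidate, and it agrees with F on all 32 inputs.

2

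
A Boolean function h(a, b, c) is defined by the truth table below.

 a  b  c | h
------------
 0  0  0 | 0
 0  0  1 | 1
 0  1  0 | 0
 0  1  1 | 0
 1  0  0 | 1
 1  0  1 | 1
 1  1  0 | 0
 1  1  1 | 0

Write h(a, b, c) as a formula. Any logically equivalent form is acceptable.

The 1-rows are (0,0,1), (1,0,0), (1,0,1). Each contributes one minterm — ¬a·¬b·c; a·¬b·¬c; a·¬b·c — and their disjunction is a sum-of-products form of h.

h(a, b, c) = (((a' · b') · c) + ((a · b') · c')) + ((a · b') · c)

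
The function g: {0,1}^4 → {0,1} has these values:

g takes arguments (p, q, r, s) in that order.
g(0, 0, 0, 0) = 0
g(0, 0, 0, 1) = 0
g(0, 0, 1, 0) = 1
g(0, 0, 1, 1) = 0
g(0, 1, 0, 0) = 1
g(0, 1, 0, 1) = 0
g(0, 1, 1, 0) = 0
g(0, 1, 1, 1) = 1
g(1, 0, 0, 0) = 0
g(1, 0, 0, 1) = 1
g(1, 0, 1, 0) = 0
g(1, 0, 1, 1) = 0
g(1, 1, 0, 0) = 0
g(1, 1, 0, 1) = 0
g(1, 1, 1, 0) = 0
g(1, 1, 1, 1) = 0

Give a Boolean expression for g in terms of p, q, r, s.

The 1-rows are (0,0,1,0), (0,1,0,0), (0,1,1,1), (1,0,0,1). Each contributes one minterm — ¬p·¬q·r·¬s; ¬p·q·¬r·¬s; ¬p·q·r·s; p·¬q·¬r·s — and their disjunction is a sum-of-products form of g.

g(p, q, r, s) = (((((not p and not q) and r) and not s) or (((not p and q) and not r) and not s)) or (((not p and q) and r) and s)) or (((p and not q) and not r) and s)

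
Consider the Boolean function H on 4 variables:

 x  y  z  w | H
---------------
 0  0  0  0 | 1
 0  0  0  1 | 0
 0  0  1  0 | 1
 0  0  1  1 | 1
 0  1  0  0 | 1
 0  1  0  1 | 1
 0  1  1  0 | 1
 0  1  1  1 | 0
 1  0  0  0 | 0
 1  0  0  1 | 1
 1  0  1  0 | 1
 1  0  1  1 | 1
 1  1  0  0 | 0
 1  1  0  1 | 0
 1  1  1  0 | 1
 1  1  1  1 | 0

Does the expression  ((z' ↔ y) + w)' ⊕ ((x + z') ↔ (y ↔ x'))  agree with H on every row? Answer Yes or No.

Yes

Test each input against both H and the formula:
  x=0, y=0, z=0, w=0: formula gives 1, H = 1 ✓
  x=0, y=0, z=0, w=1: formula gives 0, H = 0 ✓
  x=0, y=0, z=1, w=0: formula gives 1, H = 1 ✓
  x=0, y=0, z=1, w=1: formula gives 1, H = 1 ✓
  …and likewise for the remaining 12 rows.
Every row agrees, so the formula is equivalent.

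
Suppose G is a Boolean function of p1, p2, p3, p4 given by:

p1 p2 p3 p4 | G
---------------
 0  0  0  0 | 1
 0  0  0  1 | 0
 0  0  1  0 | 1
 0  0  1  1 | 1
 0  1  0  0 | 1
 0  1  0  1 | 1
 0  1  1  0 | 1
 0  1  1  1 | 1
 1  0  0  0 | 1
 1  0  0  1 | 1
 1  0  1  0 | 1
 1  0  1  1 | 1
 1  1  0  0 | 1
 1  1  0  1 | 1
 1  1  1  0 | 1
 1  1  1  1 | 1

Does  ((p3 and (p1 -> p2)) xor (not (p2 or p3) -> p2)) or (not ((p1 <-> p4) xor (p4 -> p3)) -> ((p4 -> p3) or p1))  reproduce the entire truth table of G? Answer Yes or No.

Yes

Check the formula against G row by row:
  p1=0, p2=0, p3=0, p4=0: formula gives 1, G = 1 ✓
  p1=0, p2=0, p3=0, p4=1: formula gives 0, G = 0 ✓
  p1=0, p2=0, p3=1, p4=0: formula gives 1, G = 1 ✓
  p1=0, p2=0, p3=1, p4=1: formula gives 1, G = 1 ✓
  … (the remaining 12 rows also agree.)
Every row agrees, so the formula is equivalent.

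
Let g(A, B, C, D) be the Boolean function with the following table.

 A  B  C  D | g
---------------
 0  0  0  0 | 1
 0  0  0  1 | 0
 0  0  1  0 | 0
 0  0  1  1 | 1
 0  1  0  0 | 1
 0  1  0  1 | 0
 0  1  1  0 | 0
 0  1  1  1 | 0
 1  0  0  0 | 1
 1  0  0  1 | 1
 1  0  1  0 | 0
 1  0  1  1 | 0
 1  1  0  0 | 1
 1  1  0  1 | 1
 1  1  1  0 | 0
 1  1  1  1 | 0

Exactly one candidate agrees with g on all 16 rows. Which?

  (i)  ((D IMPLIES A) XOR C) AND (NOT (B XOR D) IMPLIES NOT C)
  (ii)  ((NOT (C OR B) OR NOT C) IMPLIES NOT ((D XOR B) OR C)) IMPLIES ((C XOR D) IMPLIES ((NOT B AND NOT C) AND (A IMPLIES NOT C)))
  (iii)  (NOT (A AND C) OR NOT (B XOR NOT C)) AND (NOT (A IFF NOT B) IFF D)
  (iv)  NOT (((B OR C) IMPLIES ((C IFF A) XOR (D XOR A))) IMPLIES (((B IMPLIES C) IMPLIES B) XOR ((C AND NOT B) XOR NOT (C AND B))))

i

(ii): at (0,0,0,1) it gives 1, but g = 0 — eliminated.
(iii): at (0,0,0,0) it gives 0, but g = 1 — eliminated.
(iv): at (0,0,0,0) it gives 0, but g = 1 — eliminated.
(i) is the remaining candidate, and it agrees with g on all 16 inputs.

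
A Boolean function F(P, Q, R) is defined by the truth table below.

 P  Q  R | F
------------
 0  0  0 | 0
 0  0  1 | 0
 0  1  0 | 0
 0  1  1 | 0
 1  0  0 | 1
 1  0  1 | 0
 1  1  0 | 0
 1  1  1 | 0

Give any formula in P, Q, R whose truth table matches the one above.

F(P, Q, R) = (P and not Q) and not R

F is 1 on exactly one input, (1,0,0), whose minterm is P·¬Q·¬R. So F is just that conjunction.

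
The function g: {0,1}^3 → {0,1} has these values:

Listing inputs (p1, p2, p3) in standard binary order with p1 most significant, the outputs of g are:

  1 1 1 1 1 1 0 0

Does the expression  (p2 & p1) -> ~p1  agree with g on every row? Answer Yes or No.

Yes

Evaluate (p2 & p1) -> ~p1 on each row and compare to g:
  p1=0, p2=0, p3=0: formula gives 1, g = 1 ✓
  p1=0, p2=0, p3=1: formula gives 1, g = 1 ✓
  p1=0, p2=1, p3=0: formula gives 1, g = 1 ✓
  p1=0, p2=1, p3=1: formula gives 1, g = 1 ✓
  p1=1, p2=0, p3=0: formula gives 1, g = 1 ✓
  … (the remaining 3 rows also agree.)
Every row agrees, so the formula is equivalent.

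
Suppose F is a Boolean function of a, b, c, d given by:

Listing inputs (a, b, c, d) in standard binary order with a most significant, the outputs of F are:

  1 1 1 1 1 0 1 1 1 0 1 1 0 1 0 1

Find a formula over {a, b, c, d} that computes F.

F(a, b, c, d) = ~((((((~a & b) & ~c) & d) | (((a & ~b) & ~c) & d)) | (((a & b) & ~c) & ~d)) | (((a & b) & c) & ~d))

There are just 4 zero rows: (0,1,0,1), (1,0,0,1), (1,1,0,0), (1,1,1,0). Their minterms are ¬a·b·¬c·d, a·¬b·¬c·d, a·b·¬c·¬d, a·b·c·¬d; the OR of those covers precisely the 0-outputs, and negating it yields F.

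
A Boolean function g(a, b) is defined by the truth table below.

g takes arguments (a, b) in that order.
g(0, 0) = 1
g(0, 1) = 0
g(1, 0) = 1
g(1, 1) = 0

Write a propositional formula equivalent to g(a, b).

The output is the negation of b.

g(a, b) = ¬b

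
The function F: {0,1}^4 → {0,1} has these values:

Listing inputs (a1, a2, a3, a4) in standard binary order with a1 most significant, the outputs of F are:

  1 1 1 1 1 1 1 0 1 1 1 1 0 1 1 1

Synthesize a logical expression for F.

F(a1, a2, a3, a4) = ¬((((¬a1 ∧ a2) ∧ a3) ∧ a4) ∨ (((a1 ∧ a2) ∧ ¬a3) ∧ ¬a4))

F is 0 on only 2 rows — (0,1,1,1), (1,1,0,0). Writing each as a minterm (¬a1·a2·a3·a4, a1·a2·¬a3·¬a4) and OR-ing them characterizes exactly where F=0, so F is the negation of that disjunction.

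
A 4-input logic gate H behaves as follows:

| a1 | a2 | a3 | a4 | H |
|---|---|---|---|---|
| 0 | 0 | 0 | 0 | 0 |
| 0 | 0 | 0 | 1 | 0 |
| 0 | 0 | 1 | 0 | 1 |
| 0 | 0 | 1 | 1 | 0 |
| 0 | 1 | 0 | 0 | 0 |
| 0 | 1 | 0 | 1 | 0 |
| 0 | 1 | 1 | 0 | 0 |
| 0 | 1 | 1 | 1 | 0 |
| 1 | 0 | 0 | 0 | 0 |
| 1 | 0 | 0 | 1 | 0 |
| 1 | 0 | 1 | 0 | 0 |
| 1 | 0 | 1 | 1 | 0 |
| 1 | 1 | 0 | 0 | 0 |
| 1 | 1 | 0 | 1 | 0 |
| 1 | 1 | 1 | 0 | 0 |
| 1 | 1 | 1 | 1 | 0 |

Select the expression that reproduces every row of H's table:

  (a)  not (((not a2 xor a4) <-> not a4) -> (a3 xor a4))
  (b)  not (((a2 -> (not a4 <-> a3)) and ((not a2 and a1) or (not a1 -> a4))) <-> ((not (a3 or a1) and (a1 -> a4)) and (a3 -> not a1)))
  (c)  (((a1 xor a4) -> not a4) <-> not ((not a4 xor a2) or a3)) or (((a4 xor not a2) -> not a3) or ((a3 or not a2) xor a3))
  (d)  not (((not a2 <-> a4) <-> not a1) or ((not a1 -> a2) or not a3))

d

(a) fails at (0,0,0,0): the formula yields 1, H is 0.
(b) fails at (0,0,0,0): the formula yields 1, H is 0.
(c) fails at (0,0,0,0): the formula yields 1, H is 0.
Only (d) survives; checking it on all 16 rows confirms it matches H.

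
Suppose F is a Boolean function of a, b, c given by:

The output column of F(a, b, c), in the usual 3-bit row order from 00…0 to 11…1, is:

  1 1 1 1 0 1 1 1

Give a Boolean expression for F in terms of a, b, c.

F is 0 on exactly one input, (1,0,0), whose minterm is a·¬b·¬c. So F is the negation of that single conjunction.

F(a, b, c) = ((a · b') · c')'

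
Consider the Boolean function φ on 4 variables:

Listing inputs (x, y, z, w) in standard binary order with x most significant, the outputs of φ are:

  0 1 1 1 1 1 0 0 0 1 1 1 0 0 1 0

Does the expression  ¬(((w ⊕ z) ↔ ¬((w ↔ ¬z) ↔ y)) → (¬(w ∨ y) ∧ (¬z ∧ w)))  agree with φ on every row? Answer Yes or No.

Evaluate ¬(((w ⊕ z) ↔ ¬((w ↔ ¬z) ↔ y)) → (¬(w ∨ y) ∧ (¬z ∧ w))) on each row and compare to φ:
  x=0, y=0, z=0, w=0: formula gives 1, but φ = 0 ✗
A single disagreement suffices: at (0,0,0,0) they differ, so the formula does not compute φ.

No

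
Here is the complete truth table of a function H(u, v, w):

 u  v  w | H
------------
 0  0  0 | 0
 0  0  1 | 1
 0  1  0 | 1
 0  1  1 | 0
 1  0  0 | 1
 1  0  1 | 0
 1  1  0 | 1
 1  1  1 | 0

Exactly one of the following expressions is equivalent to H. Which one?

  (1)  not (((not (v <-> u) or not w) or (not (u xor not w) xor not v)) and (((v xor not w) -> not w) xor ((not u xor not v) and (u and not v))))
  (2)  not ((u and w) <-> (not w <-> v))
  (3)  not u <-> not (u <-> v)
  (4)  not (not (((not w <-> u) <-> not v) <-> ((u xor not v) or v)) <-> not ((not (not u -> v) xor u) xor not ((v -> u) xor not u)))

4

(1): at (0,1,0) it gives 0, but H = 1 — eliminated.
(2): at (1,0,0) it gives 0, but H = 1 — eliminated.
(3): at (0,0,1) it gives 0, but H = 1 — eliminated.
Only (4) survives; checking it on all 8 rows confirms it matches H.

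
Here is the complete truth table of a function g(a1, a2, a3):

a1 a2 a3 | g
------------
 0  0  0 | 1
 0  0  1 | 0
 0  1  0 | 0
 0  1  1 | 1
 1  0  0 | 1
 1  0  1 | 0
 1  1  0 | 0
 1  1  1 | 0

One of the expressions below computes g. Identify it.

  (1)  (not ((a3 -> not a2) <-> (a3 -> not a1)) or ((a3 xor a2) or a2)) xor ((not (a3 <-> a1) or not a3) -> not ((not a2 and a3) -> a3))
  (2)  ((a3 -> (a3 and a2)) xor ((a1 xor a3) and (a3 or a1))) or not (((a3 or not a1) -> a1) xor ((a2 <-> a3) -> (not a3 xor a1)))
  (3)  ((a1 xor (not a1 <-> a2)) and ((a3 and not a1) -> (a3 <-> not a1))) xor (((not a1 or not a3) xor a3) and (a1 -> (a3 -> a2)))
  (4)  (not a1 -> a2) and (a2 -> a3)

3

(1) disagrees with g on (0,0,0) (formula → 0, table → 1); rule it out.
(2) disagrees with g on (0,0,1) (formula → 1, table → 0); rule it out.
(4) disagrees with g on (0,0,0) (formula → 0, table → 1); rule it out.
(3) is the remaining candidate, and it agrees with g on all 8 inputs.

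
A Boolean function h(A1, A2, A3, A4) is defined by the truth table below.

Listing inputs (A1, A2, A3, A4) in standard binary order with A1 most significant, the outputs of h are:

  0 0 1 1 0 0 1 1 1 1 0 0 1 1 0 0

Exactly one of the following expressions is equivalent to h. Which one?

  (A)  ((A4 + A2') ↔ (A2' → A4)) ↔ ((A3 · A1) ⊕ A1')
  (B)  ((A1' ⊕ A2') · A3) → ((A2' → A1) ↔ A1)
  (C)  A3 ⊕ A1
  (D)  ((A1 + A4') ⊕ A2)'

(A) disagrees with h on (0,0,0,1) (formula → 1, table → 0); rule it out.
(B) disagrees with h on (0,0,0,0) (formula → 1, table → 0); rule it out.
(D) disagrees with h on (0,0,0,1) (formula → 1, table → 0); rule it out.
(C) is the remaining candidate, and it agrees with h on all 16 inputs.

C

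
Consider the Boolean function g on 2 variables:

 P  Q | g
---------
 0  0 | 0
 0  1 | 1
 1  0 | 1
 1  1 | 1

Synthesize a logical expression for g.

The output is 1 whenever at least one input is 1 — the OR of all inputs.

g(P, Q) = P | Q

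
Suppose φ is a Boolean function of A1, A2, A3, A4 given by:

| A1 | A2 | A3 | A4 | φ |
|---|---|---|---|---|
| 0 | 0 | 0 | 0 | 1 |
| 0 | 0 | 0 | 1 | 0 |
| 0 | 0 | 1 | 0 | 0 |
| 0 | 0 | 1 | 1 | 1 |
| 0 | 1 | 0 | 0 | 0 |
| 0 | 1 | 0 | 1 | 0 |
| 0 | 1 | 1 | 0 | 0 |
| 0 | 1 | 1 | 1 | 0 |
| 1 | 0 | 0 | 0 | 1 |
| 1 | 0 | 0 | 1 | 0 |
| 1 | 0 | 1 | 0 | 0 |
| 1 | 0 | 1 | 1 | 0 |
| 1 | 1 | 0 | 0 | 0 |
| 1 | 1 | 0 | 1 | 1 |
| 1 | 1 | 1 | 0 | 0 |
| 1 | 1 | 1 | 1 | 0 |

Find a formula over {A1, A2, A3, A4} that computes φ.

φ(A1, A2, A3, A4) = (((((¬A1 ∧ ¬A2) ∧ ¬A3) ∧ ¬A4) ∨ (((¬A1 ∧ ¬A2) ∧ A3) ∧ A4)) ∨ (((A1 ∧ ¬A2) ∧ ¬A3) ∧ ¬A4)) ∨ (((A1 ∧ A2) ∧ ¬A3) ∧ A4)

φ=1 on 4 inputs: (0,0,0,0), (0,0,1,1), (1,0,0,0), (1,1,0,1). Reading each as a conjunction of literals (¬A1·¬A2·¬A3·¬A4, ¬A1·¬A2·A3·A4, A1·¬A2·¬A3·¬A4, A1·A2·¬A3·A4) and taking the OR gives the canonical DNF.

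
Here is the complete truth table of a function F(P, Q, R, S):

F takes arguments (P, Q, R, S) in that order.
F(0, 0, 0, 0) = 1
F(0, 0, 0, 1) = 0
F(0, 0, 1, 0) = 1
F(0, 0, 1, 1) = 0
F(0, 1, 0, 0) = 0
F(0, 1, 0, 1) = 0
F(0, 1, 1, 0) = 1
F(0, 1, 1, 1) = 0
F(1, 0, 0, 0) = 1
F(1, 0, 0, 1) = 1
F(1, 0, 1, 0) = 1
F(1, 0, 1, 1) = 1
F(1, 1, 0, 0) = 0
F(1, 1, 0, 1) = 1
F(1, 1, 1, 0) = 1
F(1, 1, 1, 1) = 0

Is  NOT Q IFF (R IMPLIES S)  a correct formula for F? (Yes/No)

No

Test each input against both F and the formula:
  P=0, Q=0, R=0, S=0: formula gives 1, F = 1 ✓
  P=0, Q=0, R=0, S=1: formula gives 1, but F = 0 ✗
Row (0,0,0,1) is a counterexample, so the formula is not equivalent to F.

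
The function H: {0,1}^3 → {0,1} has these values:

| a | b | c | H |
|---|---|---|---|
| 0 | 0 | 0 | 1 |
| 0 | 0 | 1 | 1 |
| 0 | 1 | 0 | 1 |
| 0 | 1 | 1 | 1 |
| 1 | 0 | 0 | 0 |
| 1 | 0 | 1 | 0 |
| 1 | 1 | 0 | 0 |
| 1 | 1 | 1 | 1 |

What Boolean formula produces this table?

H(a, b, c) = not ((((a and not b) and not c) or ((a and not b) and c)) or ((a and b) and not c))

H is 0 on only 3 rows — (1,0,0), (1,0,1), (1,1,0). Writing each as a minterm (a·¬b·¬c, a·¬b·c, a·b·¬c) and OR-ing them characterizes exactly where H=0, so H is the negation of that disjunction.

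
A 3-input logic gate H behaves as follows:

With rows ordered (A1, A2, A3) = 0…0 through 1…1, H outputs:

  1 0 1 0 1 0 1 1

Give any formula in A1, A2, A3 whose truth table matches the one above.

H(A1, A2, A3) = ¬((((¬A1 ∧ ¬A2) ∧ A3) ∨ ((¬A1 ∧ A2) ∧ A3)) ∨ ((A1 ∧ ¬A2) ∧ A3))

There are just 3 zero rows: (0,0,1), (0,1,1), (1,0,1). Their minterms are ¬A1·¬A2·A3, ¬A1·A2·A3, A1·¬A2·A3; the OR of those covers precisely the 0-outputs, and negating it yields H.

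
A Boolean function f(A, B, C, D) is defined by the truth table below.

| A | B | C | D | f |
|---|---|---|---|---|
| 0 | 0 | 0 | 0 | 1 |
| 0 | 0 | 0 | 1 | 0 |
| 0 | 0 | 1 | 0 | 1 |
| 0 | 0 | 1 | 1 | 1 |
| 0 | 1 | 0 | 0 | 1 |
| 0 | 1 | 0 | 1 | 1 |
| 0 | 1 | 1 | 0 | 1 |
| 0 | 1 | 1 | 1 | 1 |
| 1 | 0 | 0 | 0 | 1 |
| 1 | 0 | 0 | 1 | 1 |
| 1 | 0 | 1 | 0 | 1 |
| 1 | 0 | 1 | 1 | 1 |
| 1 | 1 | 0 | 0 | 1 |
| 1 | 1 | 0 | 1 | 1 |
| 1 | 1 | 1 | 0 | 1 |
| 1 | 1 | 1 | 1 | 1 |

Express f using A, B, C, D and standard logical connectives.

f(A, B, C, D) = ~(((~A & ~B) & ~C) & D)

f is 0 on exactly one input, (0,0,0,1), whose minterm is ¬A·¬B·¬C·D. So f is the negation of that single conjunction.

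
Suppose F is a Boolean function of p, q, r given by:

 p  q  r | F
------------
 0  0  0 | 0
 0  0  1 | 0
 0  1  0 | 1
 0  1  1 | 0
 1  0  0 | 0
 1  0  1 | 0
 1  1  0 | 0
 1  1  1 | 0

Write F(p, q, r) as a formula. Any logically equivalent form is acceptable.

F(p, q, r) = (not p and q) and not r

Only row (0,1,0) gives 1. That row's minterm ¬p·q·¬r is F directly.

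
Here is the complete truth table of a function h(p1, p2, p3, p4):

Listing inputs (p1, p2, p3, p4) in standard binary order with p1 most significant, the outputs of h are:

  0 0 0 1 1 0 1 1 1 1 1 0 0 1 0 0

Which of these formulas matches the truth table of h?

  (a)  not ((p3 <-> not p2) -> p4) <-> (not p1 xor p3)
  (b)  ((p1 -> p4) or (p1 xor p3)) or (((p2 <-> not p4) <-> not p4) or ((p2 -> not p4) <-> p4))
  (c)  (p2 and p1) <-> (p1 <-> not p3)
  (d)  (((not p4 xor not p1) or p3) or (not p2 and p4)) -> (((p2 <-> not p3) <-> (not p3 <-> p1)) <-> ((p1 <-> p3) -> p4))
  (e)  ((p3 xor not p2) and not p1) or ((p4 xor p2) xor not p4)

(b) fails at (0,0,0,0): the formula yields 1, h is 0.
(c) fails at (0,0,0,0): the formula yields 1, h is 0.
(d) fails at (0,0,0,0): the formula yields 1, h is 0.
(e) fails at (0,0,0,0): the formula yields 1, h is 0.
That leaves (a). Evaluating it on every row reproduces the table of h exactly.

a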